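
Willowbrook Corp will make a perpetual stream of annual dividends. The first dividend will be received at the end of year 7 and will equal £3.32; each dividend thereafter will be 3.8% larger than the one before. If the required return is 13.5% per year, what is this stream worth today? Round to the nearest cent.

Value at end of year 6: C₁ / (r − g) = £3.32 / (0.135 − 0.038) = £34.2268
Discount to today: PV = £34.2268 / (1 + 0.135)^6 = £34.2268 / 2.137840 = £16.01

£16.01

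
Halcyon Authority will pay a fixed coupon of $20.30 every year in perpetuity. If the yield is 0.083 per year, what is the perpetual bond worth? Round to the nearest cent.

$244.58

Level perpetuity: PV = C / r = $20.30 / 0.083 = $244.58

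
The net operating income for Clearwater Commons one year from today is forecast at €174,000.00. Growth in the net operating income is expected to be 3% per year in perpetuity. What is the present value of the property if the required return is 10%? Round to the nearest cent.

Growing perpetuity: P = D₁ / (r − g) = €174,000.0000 / (0.1 − 0.03) = €2,485,714.29

€2485714.29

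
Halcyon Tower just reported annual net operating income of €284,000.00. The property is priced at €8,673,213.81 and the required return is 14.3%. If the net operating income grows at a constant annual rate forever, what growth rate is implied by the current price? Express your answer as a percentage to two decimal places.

10.68%

P = D₀(1+g)/(r−g) ⇒ P(r−g) = D₀(1+g) ⇒ g(P+D₀) = P·r − D₀
g = (P·r − D₀)/(P + D₀) = (€8,673,213.81×0.143 − €284,000.00) / (€8,673,213.81 + €284,000.00) = 0.106760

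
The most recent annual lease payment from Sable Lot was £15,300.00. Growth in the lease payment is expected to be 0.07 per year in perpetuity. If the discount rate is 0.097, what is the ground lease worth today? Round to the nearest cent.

D₁ = D₀ × (1 + g) = £15,300.00 × 1.07 = £16,371.0000
Growing perpetuity: P = D₁ / (r − g) = £16,371.0000 / (0.097 − 0.07) = £606,333.33

£606333.33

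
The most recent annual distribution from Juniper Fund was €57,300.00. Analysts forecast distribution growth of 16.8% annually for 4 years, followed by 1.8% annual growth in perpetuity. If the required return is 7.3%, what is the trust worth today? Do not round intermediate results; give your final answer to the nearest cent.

€1773685.55

D_1 = 66926.40000
D_2 = 78170.03520
D_3 = 91302.60111
D_4 = 106641.43810
Terminal value at year 4: TV = D_4×(1+g_2)/(r−g_2) = 108560.98399/0.055 = 1973836.07248
P_0 = D_1/(1+r)^1 + D_2/(1+r)^2 + D_3/(1+r)^3 + D_4/(1+r)^4 + TV/(1+r)^4
    = 62373.15937 + 67895.48009 + 73906.72950 + 80450.19576 + 1489059.98698 = 1773685.55169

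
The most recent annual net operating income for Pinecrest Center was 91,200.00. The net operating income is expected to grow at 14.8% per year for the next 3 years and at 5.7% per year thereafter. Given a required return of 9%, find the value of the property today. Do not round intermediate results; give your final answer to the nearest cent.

3716494.69

D_1 = 104697.60000
D_2 = 120192.84480
D_3 = 137981.38583
Terminal value at year 3: TV = D_3×(1+g_2)/(r−g_2) = 145846.32482/0.033 = 4419585.60069
P_0 = D_1/(1+r)^1 + D_2/(1+r)^2 + D_3/(1+r)^3 + TV/(1+r)^3
    = 96052.84404 + 101163.91280 + 106546.94669 + 3412730.98957 = 3716494.69310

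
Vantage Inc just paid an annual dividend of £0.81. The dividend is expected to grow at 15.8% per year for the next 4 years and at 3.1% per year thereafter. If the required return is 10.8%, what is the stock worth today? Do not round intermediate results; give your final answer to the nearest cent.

D_1 = 0.93798
D_2 = 1.08618
D_3 = 1.25780
D_4 = 1.45653
Terminal value at year 4: TV = D_4×(1+g_2)/(r−g_2) = 1.50168/0.077 = 19.50236
P_0 = D_1/(1+r)^1 + D_2/(1+r)^2 + D_3/(1+r)^3 + D_4/(1+r)^4 + TV/(1+r)^4
    = 0.84655 + 0.88475 + 0.92468 + 0.96641 + 12.93982 = 16.56221

£16.56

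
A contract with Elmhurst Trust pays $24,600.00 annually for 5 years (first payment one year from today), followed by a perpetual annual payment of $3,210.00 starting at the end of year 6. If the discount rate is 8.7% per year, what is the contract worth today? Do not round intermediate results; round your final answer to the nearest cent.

PV of 5-year annuity: $24,600.00 × [1 − (1+0.087)^−5] / 0.087 = 96434.90599
Perpetuity value at year 5: $3,210.00 / 0.087 = 36896.55172
PV of perpetuity: 36896.55172 / (1+0.087)^5 = 24312.97253
Total PV = 96434.90599 + 24312.97253 = 120747.87852

$120747.88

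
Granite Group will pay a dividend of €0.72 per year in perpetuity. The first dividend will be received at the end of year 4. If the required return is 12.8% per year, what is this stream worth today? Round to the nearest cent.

Value at end of year 3: C / r = €0.72 / 0.128 = €5.6250
Discount to today: PV = €5.6250 / (1 + 0.128)^3 = €5.6250 / 1.435249 = €3.92

€3.92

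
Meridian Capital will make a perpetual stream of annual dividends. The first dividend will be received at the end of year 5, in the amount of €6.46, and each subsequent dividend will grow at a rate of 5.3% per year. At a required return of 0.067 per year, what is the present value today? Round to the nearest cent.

Value at end of year 4: C₁ / (r − g) = €6.46 / (0.067 − 0.053) = €461.4286
Discount to today: PV = €461.4286 / (1 + 0.067)^4 = €461.4286 / 1.296157 = €356.00

€356.00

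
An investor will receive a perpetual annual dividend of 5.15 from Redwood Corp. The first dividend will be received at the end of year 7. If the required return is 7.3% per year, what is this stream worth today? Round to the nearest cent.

46.23

Value at end of year 6: C / r = 5.15 / 0.073 = 70.5479
Discount to today: PV = 70.5479 / (1 + 0.073)^6 = 70.5479 / 1.526154 = 46.23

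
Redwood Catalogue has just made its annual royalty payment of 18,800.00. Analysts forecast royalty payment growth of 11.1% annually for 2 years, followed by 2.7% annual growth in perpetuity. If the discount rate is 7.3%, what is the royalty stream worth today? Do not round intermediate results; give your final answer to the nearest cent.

489607.11

D_1 = 20886.80000
D_2 = 23205.23480
Terminal value at year 2: TV = D_2×(1+g_2)/(r−g_2) = 23831.77614/0.046 = 518082.08999
P_0 = D_1/(1+r)^1 + D_2/(1+r)^2 + TV/(1+r)^2
    = 19465.79683 + 20155.17267 + 449986.13775 = 489607.10726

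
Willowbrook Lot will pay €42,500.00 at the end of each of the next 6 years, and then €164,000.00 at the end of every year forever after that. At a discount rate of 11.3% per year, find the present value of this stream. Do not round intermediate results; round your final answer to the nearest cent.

PV of 6-year annuity: €42,500.00 × [1 − (1+0.113)^−6] / 0.113 = 178254.62482
Perpetuity value at year 6: €164,000.00 / 0.113 = 1451327.43363
PV of perpetuity: 1451327.43363 / (1+0.113)^6 = 763474.29314
Total PV = 178254.62482 + 763474.29314 = 941728.91796

€941728.92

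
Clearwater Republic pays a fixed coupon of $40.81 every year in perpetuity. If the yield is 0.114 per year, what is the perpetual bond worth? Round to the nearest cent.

$357.98

Level perpetuity: PV = C / r = $40.81 / 0.114 = $357.98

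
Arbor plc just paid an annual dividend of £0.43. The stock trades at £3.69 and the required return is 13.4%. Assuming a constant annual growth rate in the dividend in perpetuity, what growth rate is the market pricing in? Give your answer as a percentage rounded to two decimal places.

P = D₀(1+g)/(r−g) ⇒ P(r−g) = D₀(1+g) ⇒ g(P+D₀) = P·r − D₀
g = (P·r − D₀)/(P + D₀) = (£3.69×0.134 − £0.43) / (£3.69 + £0.43) = 0.015646

1.56%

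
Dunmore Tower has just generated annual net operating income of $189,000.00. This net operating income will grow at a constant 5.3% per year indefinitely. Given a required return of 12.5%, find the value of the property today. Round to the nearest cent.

$2764125.00

D₁ = D₀ × (1 + g) = $189,000.00 × 1.053 = $199,017.0000
Growing perpetuity: P = D₁ / (r − g) = $199,017.0000 / (0.125 − 0.053) = $2,764,125.00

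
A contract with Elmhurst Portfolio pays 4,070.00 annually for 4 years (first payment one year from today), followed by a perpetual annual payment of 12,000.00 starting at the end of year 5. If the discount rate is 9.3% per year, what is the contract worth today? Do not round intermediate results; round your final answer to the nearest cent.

103509.54

PV of 4-year annuity: 4,070.00 × [1 − (1+0.093)^−4] / 0.093 = 13099.29918
Perpetuity value at year 4: 12,000.00 / 0.093 = 129032.25806
PV of perpetuity: 129032.25806 / (1+0.093)^4 = 90410.24574
Total PV = 13099.29918 + 90410.24574 = 103509.54492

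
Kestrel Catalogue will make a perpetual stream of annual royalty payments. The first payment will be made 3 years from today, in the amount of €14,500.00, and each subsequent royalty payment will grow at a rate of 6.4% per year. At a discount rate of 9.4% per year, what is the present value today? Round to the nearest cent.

Value at end of year 2: C₁ / (r − g) = €14,500.00 / (0.094 − 0.064) = €483,333.3333
Discount to today: PV = €483,333.3333 / (1 + 0.094)^2 = €483,333.3333 / 1.196836 = €403,842.58

€403842.58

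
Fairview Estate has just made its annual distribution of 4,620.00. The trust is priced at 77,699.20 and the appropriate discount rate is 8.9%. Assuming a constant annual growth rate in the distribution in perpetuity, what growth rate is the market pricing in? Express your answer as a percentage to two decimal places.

2.79%

P = D₀(1+g)/(r−g) ⇒ P(r−g) = D₀(1+g) ⇒ g(P+D₀) = P·r − D₀
g = (P·r − D₀)/(P + D₀) = (77,699.20×0.089 − 4,620.00) / (77,699.20 + 4,620.00) = 0.027882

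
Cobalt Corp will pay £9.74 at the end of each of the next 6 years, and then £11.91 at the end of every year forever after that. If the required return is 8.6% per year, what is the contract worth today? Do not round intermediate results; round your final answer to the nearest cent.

PV of 6-year annuity: £9.74 × [1 − (1+0.086)^−6] / 0.086 = 44.21887
Perpetuity value at year 6: £11.91 / 0.086 = 138.48837
PV of perpetuity: 138.48837 / (1+0.086)^6 = 84.41786
Total PV = 44.21887 + 84.41786 = 128.63673

£128.64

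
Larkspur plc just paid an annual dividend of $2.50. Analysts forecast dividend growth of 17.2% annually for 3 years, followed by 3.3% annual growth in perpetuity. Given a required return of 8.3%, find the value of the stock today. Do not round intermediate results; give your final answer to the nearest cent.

D_1 = 2.93000
D_2 = 3.43396
D_3 = 4.02460
Terminal value at year 3: TV = D_3×(1+g_2)/(r−g_2) = 4.15741/0.05 = 83.14826
P_0 = D_1/(1+r)^1 + D_2/(1+r)^2 + D_3/(1+r)^3 + TV/(1+r)^3
    = 2.70545 + 2.92778 + 3.16838 + 65.45876 = 74.26037

$74.26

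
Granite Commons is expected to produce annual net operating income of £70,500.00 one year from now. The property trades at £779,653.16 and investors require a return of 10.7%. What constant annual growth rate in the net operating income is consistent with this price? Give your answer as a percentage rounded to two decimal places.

1.66%

P = D₁/(r−g) ⇒ g = r − D₁/P = 0.107 − £70,500.00/£779,653.16 = 0.016575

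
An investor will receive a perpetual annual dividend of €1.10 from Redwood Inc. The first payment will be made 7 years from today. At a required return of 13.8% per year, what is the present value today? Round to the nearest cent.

Value at end of year 6: C / r = €1.10 / 0.138 = €7.9710
Discount to today: PV = €7.9710 / (1 + 0.138)^6 = €7.9710 / 2.171969 = €3.67

€3.67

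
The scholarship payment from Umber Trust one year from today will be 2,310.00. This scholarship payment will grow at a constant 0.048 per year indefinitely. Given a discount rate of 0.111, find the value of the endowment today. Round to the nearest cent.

Growing perpetuity: P = D₁ / (r − g) = 2,310.0000 / (0.111 − 0.048) = 36,666.67

36666.67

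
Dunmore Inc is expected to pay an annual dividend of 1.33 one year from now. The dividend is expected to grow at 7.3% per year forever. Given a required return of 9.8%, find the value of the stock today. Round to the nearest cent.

53.20

Growing perpetuity: P = D₁ / (r − g) = 1.3300 / (0.098 − 0.073) = 53.20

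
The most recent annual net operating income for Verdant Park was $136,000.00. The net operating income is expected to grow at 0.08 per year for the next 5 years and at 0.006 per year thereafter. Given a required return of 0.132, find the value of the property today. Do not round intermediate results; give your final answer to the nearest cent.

D_1 = 146880.00000
D_2 = 158630.40000
D_3 = 171320.83200
D_4 = 185026.49856
D_5 = 199828.61844
Terminal value at year 5: TV = D_5×(1+g_2)/(r−g_2) = 201027.59016/0.126 = 1595457.06473
P_0 = D_1/(1+r)^1 + D_2/(1+r)^2 + D_3/(1+r)^3 + D_4/(1+r)^4 + D_5/(1+r)^5 + TV/(1+r)^5
    = 129752.65018 + 123792.28109 + 118105.70987 + 112680.35924 + 107504.22966 + 858327.42097 = 1450162.65101

$1450162.65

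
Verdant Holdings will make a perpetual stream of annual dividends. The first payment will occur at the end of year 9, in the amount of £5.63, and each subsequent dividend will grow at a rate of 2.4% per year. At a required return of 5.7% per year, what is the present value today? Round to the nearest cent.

£109.50

Value at end of year 8: C₁ / (r − g) = £5.63 / (0.057 − 0.024) = £170.6061
Discount to today: PV = £170.6061 / (1 + 0.057)^8 = £170.6061 / 1.558116 = £109.50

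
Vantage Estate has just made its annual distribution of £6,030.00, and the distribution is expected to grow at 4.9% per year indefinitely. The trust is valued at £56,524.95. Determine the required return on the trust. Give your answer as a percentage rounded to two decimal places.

D₁ = £6,030.00 × 1.049 = £6,325.4700
P = D₁/(r − g) ⇒ r = D₁/P + g = £6,325.4700/£56,524.95 + 0.049 = 0.111906 + 0.049 = 0.160906

16.09%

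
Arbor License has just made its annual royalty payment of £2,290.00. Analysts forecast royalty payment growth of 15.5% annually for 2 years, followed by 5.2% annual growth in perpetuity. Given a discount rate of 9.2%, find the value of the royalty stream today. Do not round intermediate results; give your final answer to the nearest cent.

£72360.70

D_1 = 2644.95000
D_2 = 3054.91725
Terminal value at year 2: TV = D_2×(1+g_2)/(r−g_2) = 3213.77295/0.04 = 80344.32368
P_0 = D_1/(1+r)^1 + D_2/(1+r)^2 + TV/(1+r)^2
    = 2422.11538 + 2561.85281 + 67376.72892 = 72360.69712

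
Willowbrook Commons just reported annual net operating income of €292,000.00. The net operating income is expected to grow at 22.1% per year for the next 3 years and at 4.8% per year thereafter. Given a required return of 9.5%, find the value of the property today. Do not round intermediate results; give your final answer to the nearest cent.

D_1 = 356532.00000
D_2 = 435325.57200
D_3 = 531532.52341
Terminal value at year 3: TV = D_3×(1+g_2)/(r−g_2) = 557046.08454/0.047 = 11852044.35183
P_0 = D_1/(1+r)^1 + D_2/(1+r)^2 + D_3/(1+r)^3 + TV/(1+r)^3
    = 325600.00000 + 363066.30137 + 404843.79358 + 9027155.22711 = 10120665.32206

€10120665.32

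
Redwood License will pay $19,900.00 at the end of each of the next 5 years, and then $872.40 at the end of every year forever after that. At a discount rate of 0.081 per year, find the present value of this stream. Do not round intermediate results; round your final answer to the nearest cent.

$86542.25

PV of 5-year annuity: $19,900.00 × [1 − (1+0.081)^−5] / 0.081 = 79245.95630
Perpetuity value at year 5: $872.40 / 0.081 = 10770.37037
PV of perpetuity: 10770.37037 / (1+0.081)^5 = 7296.29136
Total PV = 79245.95630 + 7296.29136 = 86542.24767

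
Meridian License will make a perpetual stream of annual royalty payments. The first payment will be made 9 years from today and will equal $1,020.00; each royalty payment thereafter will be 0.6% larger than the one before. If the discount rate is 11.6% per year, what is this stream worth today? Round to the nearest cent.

Value at end of year 8: C₁ / (r − g) = $1,020.00 / (0.116 − 0.006) = $9,272.7273
Discount to today: PV = $9,272.7273 / (1 + 0.116)^8 = $9,272.7273 / 2.406099 = $3,853.84

$3853.84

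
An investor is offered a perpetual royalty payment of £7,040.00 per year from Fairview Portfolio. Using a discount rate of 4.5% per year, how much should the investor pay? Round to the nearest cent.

Level perpetuity: PV = C / r = £7,040.00 / 0.045 = £156,444.44

£156444.44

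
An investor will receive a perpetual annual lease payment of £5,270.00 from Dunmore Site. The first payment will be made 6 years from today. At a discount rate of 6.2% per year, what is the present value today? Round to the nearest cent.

Value at end of year 5: C / r = £5,270.00 / 0.062 = £85,000.0000
Discount to today: PV = £85,000.0000 / (1 + 0.062)^5 = £85,000.0000 / 1.350898 = £62,921.11

£62921.11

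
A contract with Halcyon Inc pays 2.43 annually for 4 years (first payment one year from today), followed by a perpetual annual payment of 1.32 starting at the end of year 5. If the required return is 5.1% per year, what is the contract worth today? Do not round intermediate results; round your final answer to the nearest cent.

PV of 4-year annuity: 2.43 × [1 − (1+0.051)^−4] / 0.051 = 8.59668
Perpetuity value at year 4: 1.32 / 0.051 = 25.88235
PV of perpetuity: 25.88235 / (1+0.051)^4 = 21.21255
Total PV = 8.59668 + 21.21255 = 29.80923

29.81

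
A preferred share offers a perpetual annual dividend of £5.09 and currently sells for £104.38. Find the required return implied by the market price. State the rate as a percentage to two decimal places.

4.88%

P = C/r ⇒ r = C/P = £5.09/£104.38 = 0.048764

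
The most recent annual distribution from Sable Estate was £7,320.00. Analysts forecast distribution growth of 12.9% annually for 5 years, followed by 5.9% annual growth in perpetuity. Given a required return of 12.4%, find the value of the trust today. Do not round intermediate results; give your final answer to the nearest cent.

£159027.31

D_1 = 8264.28000
D_2 = 9330.37212
D_3 = 10533.99012
D_4 = 11892.87485
D_5 = 13427.05570
Terminal value at year 5: TV = D_5×(1+g_2)/(r−g_2) = 14219.25199/0.065 = 218757.72295
P_0 = D_1/(1+r)^1 + D_2/(1+r)^2 + D_3/(1+r)^3 + D_4/(1+r)^4 + D_5/(1+r)^5 + TV/(1+r)^5
    = 7352.56228 + 7385.26941 + 7418.12203 + 7451.12079 + 7484.26635 + 121935.97015 = 159027.31100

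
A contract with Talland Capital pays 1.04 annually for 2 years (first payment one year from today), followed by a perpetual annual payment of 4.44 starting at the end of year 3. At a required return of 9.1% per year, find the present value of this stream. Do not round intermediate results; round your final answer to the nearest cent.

PV of 2-year annuity: 1.04 × [1 − (1+0.091)^−2] / 0.091 = 1.82700
Perpetuity value at year 2: 4.44 / 0.091 = 48.79121
PV of perpetuity: 48.79121 / (1+0.091)^2 = 40.99134
Total PV = 1.82700 + 40.99134 = 42.81833

42.82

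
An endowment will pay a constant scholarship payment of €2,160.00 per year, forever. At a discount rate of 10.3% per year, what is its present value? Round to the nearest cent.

Level perpetuity: PV = C / r = €2,160.00 / 0.103 = €20,970.87

€20970.87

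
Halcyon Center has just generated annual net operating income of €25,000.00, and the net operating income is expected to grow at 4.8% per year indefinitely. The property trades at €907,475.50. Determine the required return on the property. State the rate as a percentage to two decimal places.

7.69%

D₁ = €25,000.00 × 1.048 = €26,200.0000
P = D₁/(r − g) ⇒ r = D₁/P + g = €26,200.0000/€907,475.50 + 0.048 = 0.028871 + 0.048 = 0.076871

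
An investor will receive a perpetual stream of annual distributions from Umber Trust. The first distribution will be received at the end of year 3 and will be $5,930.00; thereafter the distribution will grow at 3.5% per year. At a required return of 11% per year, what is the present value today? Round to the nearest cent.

$64172.28

Value at end of year 2: C₁ / (r − g) = $5,930.00 / (0.11 − 0.035) = $79,066.6667
Discount to today: PV = $79,066.6667 / (1 + 0.11)^2 = $79,066.6667 / 1.232100 = $64,172.28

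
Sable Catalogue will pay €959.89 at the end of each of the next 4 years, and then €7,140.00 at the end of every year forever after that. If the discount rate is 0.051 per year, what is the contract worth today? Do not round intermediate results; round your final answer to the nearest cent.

€118136.45

PV of 4-year annuity: €959.89 × [1 − (1+0.051)^−4] / 0.051 = 3395.83074
Perpetuity value at year 4: €7,140.00 / 0.051 = 140000.00000
PV of perpetuity: 140000.00000 / (1+0.051)^4 = 114740.61453
Total PV = 3395.83074 + 114740.61453 = 118136.44528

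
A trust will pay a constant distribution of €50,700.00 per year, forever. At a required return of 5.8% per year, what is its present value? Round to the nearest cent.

Level perpetuity: PV = C / r = €50,700.00 / 0.058 = €874,137.93

€874137.93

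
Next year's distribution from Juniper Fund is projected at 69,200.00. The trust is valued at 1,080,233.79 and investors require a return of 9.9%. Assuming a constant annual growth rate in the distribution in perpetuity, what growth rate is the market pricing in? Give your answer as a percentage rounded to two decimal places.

P = D₁/(r−g) ⇒ g = r − D₁/P = 0.099 − 69,200.00/1,080,233.79 = 0.034940

3.49%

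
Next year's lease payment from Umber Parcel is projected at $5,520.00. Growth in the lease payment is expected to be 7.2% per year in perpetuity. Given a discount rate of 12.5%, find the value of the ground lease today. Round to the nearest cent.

$104150.94

Growing perpetuity: P = D₁ / (r − g) = $5,520.0000 / (0.125 − 0.072) = $104,150.94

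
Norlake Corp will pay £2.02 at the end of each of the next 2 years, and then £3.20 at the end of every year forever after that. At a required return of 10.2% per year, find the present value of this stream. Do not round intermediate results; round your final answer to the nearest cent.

PV of 2-year annuity: £2.02 × [1 − (1+0.102)^−2] / 0.102 = 3.49640
Perpetuity value at year 2: £3.20 / 0.102 = 31.37255
PV of perpetuity: 31.37255 / (1+0.102)^2 = 25.83370
Total PV = 3.49640 + 25.83370 = 29.33010

£29.33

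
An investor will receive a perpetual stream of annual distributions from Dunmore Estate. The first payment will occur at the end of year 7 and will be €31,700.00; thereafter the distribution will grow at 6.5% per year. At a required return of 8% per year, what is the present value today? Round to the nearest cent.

Value at end of year 6: C₁ / (r − g) = €31,700.00 / (0.08 − 0.065) = €2,113,333.3333
Discount to today: PV = €2,113,333.3333 / (1 + 0.08)^6 = €2,113,333.3333 / 1.586874 = €1,331,758.48

€1331758.48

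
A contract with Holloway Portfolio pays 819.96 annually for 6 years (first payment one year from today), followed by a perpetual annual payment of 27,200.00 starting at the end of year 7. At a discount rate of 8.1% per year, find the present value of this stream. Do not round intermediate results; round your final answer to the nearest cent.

214219.80

PV of 6-year annuity: 819.96 × [1 − (1+0.081)^−6] / 0.081 = 3779.10451
Perpetuity value at year 6: 27,200.00 / 0.081 = 335802.46914
PV of perpetuity: 335802.46914 / (1+0.081)^6 = 210440.69210
Total PV = 3779.10451 + 210440.69210 = 214219.79661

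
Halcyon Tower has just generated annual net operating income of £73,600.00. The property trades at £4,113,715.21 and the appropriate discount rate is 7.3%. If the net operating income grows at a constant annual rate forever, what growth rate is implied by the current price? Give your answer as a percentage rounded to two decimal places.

5.41%

P = D₀(1+g)/(r−g) ⇒ P(r−g) = D₀(1+g) ⇒ g(P+D₀) = P·r − D₀
g = (P·r − D₀)/(P + D₀) = (£4,113,715.21×0.073 − £73,600.00) / (£4,113,715.21 + £73,600.00) = 0.054140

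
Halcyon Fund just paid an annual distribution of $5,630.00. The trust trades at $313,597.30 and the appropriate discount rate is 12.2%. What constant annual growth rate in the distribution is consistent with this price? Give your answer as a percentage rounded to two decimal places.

10.22%

P = D₀(1+g)/(r−g) ⇒ P(r−g) = D₀(1+g) ⇒ g(P+D₀) = P·r − D₀
g = (P·r − D₀)/(P + D₀) = ($313,597.30×0.122 − $5,630.00) / ($313,597.30 + $5,630.00) = 0.102212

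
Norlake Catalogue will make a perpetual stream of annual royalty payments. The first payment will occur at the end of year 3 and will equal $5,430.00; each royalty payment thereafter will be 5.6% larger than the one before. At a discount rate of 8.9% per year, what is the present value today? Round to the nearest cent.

Value at end of year 2: C₁ / (r − g) = $5,430.00 / (0.089 − 0.056) = $164,545.4545
Discount to today: PV = $164,545.4545 / (1 + 0.089)^2 = $164,545.4545 / 1.185921 = $138,749.09

$138749.09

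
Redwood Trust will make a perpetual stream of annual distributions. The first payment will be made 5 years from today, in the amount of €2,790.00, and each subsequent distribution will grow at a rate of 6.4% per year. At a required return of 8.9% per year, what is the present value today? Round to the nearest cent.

€79351.05

Value at end of year 4: C₁ / (r − g) = €2,790.00 / (0.089 − 0.064) = €111,600.0000
Discount to today: PV = €111,600.0000 / (1 + 0.089)^4 = €111,600.0000 / 1.406409 = €79,351.05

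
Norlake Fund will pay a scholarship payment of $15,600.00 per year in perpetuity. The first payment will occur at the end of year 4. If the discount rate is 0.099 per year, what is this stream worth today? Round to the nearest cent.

Value at end of year 3: C / r = $15,600.00 / 0.099 = $157,575.7576
Discount to today: PV = $157,575.7576 / (1 + 0.099)^3 = $157,575.7576 / 1.327373 = $118,712.47

$118712.47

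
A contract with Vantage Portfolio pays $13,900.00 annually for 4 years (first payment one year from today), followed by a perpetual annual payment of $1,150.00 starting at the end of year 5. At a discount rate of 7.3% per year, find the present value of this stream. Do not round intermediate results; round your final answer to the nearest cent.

PV of 4-year annuity: $13,900.00 × [1 − (1+0.073)^−4] / 0.073 = 46765.11924
Perpetuity value at year 4: $1,150.00 / 0.073 = 15753.42466
PV of perpetuity: 15753.42466 / (1+0.073)^4 = 11884.36803
Total PV = 46765.11924 + 11884.36803 = 58649.48727

$58649.49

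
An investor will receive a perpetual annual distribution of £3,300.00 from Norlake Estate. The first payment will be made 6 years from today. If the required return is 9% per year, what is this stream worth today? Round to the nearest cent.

Value at end of year 5: C / r = £3,300.00 / 0.09 = £36,666.6667
Discount to today: PV = £36,666.6667 / (1 + 0.09)^5 = £36,666.6667 / 1.538624 = £23,830.82

£23830.82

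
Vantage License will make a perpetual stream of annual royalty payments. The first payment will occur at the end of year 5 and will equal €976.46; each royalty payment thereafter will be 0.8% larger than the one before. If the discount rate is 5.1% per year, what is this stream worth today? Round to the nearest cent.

Value at end of year 4: C₁ / (r − g) = €976.46 / (0.051 − 0.008) = €22,708.3721
Discount to today: PV = €22,708.3721 / (1 + 0.051)^4 = €22,708.3721 / 1.220143 = €18,611.23

€18611.23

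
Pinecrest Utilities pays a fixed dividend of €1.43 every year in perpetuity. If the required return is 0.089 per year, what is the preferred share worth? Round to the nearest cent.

Level perpetuity: PV = C / r = €1.43 / 0.089 = €16.07

€16.07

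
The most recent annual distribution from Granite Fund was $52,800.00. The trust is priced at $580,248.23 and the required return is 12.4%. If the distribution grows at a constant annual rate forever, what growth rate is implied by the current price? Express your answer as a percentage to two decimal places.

P = D₀(1+g)/(r−g) ⇒ P(r−g) = D₀(1+g) ⇒ g(P+D₀) = P·r − D₀
g = (P·r − D₀)/(P + D₀) = ($580,248.23×0.124 − $52,800.00) / ($580,248.23 + $52,800.00) = 0.030252

3.03%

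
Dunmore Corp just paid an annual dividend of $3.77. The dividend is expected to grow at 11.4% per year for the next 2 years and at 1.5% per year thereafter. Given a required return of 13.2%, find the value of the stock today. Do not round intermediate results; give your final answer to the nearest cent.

D_1 = 4.19978
D_2 = 4.67855
Terminal value at year 2: TV = D_2×(1+g_2)/(r−g_2) = 4.74873/0.117 = 40.58746
P_0 = D_1/(1+r)^1 + D_2/(1+r)^2 + TV/(1+r)^2
    = 3.71005 + 3.65106 + 31.67372 = 39.03483

$39.03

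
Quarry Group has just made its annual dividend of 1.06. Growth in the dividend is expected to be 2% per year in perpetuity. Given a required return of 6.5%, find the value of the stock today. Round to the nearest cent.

D₁ = D₀ × (1 + g) = 1.06 × 1.02 = 1.0812
Growing perpetuity: P = D₁ / (r − g) = 1.0812 / (0.065 − 0.02) = 24.03

24.03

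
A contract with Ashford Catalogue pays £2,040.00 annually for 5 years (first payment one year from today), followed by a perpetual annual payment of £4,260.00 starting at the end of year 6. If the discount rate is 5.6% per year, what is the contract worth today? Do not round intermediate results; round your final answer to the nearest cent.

£66617.34

PV of 5-year annuity: £2,040.00 × [1 − (1+0.056)^−5] / 0.056 = 8687.54351
Perpetuity value at year 5: £4,260.00 / 0.056 = 76071.42857
PV of perpetuity: 76071.42857 / (1+0.056)^5 = 57929.79360
Total PV = 8687.54351 + 57929.79360 = 66617.33711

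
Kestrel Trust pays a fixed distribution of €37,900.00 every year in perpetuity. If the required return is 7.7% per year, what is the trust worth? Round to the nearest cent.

€492207.79

Level perpetuity: PV = C / r = €37,900.00 / 0.077 = €492,207.79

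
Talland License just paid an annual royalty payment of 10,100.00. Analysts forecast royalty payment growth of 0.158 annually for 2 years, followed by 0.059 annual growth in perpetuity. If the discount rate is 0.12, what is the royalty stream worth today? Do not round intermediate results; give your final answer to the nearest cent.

D_1 = 11695.80000
D_2 = 13543.73640
Terminal value at year 2: TV = D_2×(1+g_2)/(r−g_2) = 14342.81685/0.061 = 235128.14504
P_0 = D_1/(1+r)^1 + D_2/(1+r)^2 + TV/(1+r)^2
    = 10442.67857 + 10796.98374 + 187442.71767 = 208682.37998

208682.38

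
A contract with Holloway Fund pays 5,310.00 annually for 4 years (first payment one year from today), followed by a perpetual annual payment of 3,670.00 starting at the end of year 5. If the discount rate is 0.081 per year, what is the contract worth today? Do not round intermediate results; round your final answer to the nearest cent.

PV of 4-year annuity: 5,310.00 × [1 − (1+0.081)^−4] / 0.081 = 17548.31690
Perpetuity value at year 4: 3,670.00 / 0.081 = 45308.64198
PV of perpetuity: 45308.64198 / (1+0.081)^4 = 33180.14423
Total PV = 17548.31690 + 33180.14423 = 50728.46113

50728.46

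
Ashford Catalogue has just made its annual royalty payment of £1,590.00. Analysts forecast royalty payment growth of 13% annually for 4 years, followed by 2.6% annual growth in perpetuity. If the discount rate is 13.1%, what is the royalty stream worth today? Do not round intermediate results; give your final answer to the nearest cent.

£21827.65

D_1 = 1796.70000
D_2 = 2030.27100
D_3 = 2294.20623
D_4 = 2592.45304
Terminal value at year 4: TV = D_4×(1+g_2)/(r−g_2) = 2659.85682/0.105 = 25331.96970
P_0 = D_1/(1+r)^1 + D_2/(1+r)^2 + D_3/(1+r)^3 + D_4/(1+r)^4 + TV/(1+r)^4
    = 1588.59416 + 1587.18957 + 1585.78622 + 1584.38411 + 15481.69617 = 21827.65024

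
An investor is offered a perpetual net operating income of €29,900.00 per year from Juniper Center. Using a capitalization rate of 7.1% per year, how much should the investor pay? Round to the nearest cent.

Level perpetuity: PV = C / r = €29,900.00 / 0.071 = €421,126.76

€421126.76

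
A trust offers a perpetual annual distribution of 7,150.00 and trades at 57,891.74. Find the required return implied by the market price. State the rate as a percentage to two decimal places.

12.35%

P = C/r ⇒ r = C/P = 7,150.00/57,891.74 = 0.123506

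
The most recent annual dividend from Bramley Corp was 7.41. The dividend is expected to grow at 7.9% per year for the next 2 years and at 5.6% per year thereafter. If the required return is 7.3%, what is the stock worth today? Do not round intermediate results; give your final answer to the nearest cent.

480.40

D_1 = 7.99539
D_2 = 8.62703
Terminal value at year 2: TV = D_2×(1+g_2)/(r−g_2) = 9.11014/0.017 = 535.89054
P_0 = D_1/(1+r)^1 + D_2/(1+r)^2 + TV/(1+r)^2
    = 7.45144 + 7.49310 + 465.45387 = 480.39841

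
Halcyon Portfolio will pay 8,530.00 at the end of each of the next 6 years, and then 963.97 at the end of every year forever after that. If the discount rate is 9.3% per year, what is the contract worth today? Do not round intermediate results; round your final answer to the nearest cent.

44004.42

PV of 6-year annuity: 8,530.00 × [1 − (1+0.093)^−6] / 0.093 = 37925.03385
Perpetuity value at year 6: 963.97 / 0.093 = 10365.26882
PV of perpetuity: 10365.26882 / (1+0.093)^6 = 6079.38431
Total PV = 37925.03385 + 6079.38431 = 44004.41815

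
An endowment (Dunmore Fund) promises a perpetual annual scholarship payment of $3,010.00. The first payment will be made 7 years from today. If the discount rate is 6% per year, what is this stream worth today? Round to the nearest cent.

Value at end of year 6: C / r = $3,010.00 / 0.06 = $50,166.6667
Discount to today: PV = $50,166.6667 / (1 + 0.06)^6 = $50,166.6667 / 1.418519 = $35,365.52

$35365.52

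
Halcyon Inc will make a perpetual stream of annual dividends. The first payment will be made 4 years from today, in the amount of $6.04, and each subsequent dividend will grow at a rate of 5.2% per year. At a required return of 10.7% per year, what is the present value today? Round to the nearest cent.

Value at end of year 3: C₁ / (r − g) = $6.04 / (0.107 − 0.052) = $109.8182
Discount to today: PV = $109.8182 / (1 + 0.107)^3 = $109.8182 / 1.356572 = $80.95

$80.95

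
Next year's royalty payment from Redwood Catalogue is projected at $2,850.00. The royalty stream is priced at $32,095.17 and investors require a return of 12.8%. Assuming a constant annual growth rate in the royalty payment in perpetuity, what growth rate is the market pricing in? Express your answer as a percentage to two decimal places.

P = D₁/(r−g) ⇒ g = r − D₁/P = 0.128 − $2,850.00/$32,095.17 = 0.039202

3.92%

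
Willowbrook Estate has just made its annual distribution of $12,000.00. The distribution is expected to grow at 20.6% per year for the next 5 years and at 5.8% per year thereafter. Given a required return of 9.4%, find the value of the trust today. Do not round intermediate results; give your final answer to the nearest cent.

$655279.83

D_1 = 14472.00000
D_2 = 17453.23200
D_3 = 21048.59779
D_4 = 25384.60894
D_5 = 30613.83838
Terminal value at year 5: TV = D_5×(1+g_2)/(r−g_2) = 32389.44100/0.036 = 899706.69456
P_0 = D_1/(1+r)^1 + D_2/(1+r)^2 + D_3/(1+r)^3 + D_4/(1+r)^4 + D_5/(1+r)^5 + TV/(1+r)^5
    = 13228.51920 + 14582.81001 + 16075.74851 + 17721.52898 + 19535.79886 + 574135.42197 = 655279.82753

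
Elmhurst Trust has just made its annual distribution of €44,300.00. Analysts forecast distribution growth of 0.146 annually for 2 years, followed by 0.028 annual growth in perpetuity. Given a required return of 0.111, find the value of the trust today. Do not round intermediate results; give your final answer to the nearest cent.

€676625.06

D_1 = 50767.80000
D_2 = 58179.89880
Terminal value at year 2: TV = D_2×(1+g_2)/(r−g_2) = 59808.93597/0.083 = 720589.58996
P_0 = D_1/(1+r)^1 + D_2/(1+r)^2 + TV/(1+r)^2
    = 45695.58956 + 47135.14459 + 583794.32089 = 676625.05504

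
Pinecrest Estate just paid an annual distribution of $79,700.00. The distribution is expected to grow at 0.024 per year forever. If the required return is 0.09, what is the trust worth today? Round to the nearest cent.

$1236557.58

D₁ = D₀ × (1 + g) = $79,700.00 × 1.024 = $81,612.8000
Growing perpetuity: P = D₁ / (r − g) = $81,612.8000 / (0.09 − 0.024) = $1,236,557.58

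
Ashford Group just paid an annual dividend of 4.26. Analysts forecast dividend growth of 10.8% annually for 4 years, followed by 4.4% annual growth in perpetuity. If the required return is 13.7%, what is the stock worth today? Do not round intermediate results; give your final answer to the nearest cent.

59.11

D_1 = 4.72008
D_2 = 5.22985
D_3 = 5.79467
D_4 = 6.42050
Terminal value at year 4: TV = D_4×(1+g_2)/(r−g_2) = 6.70300/0.093 = 72.07526
P_0 = D_1/(1+r)^1 + D_2/(1+r)^2 + D_3/(1+r)^3 + D_4/(1+r)^4 + TV/(1+r)^4
    = 4.15135 + 4.04546 + 3.94228 + 3.84173 + 43.12651 = 59.10733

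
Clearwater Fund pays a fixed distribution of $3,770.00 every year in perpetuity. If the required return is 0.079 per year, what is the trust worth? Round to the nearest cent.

$47721.52

Level perpetuity: PV = C / r = $3,770.00 / 0.079 = $47,721.52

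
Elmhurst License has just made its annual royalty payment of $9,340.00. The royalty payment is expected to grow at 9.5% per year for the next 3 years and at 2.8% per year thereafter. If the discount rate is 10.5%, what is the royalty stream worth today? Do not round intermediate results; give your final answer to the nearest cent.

D_1 = 10227.30000
D_2 = 11198.89350
D_3 = 12262.78838
Terminal value at year 3: TV = D_3×(1+g_2)/(r−g_2) = 12606.14646/0.077 = 163716.18776
P_0 = D_1/(1+r)^1 + D_2/(1+r)^2 + D_3/(1+r)^3 + TV/(1+r)^3
    = 9255.47511 + 9171.71516 + 9088.71321 + 121340.22312 = 148856.12660

$148856.13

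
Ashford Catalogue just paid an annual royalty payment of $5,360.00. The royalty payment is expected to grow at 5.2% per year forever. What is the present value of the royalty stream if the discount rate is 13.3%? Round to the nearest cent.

$69613.83

D₁ = D₀ × (1 + g) = $5,360.00 × 1.052 = $5,638.7200
Growing perpetuity: P = D₁ / (r − g) = $5,638.7200 / (0.133 − 0.052) = $69,613.83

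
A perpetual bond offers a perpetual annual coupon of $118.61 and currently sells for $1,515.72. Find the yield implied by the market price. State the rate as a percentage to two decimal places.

7.83%

P = C/r ⇒ r = C/P = $118.61/$1,515.72 = 0.078253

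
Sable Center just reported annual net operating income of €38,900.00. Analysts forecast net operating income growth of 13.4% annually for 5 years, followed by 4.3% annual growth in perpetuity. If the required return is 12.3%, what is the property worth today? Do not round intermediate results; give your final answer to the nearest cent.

€732779.41

D_1 = 44112.60000
D_2 = 50023.68840
D_3 = 56726.86265
D_4 = 64328.26224
D_5 = 72948.24938
Terminal value at year 5: TV = D_5×(1+g_2)/(r−g_2) = 76085.02410/0.08 = 951062.80130
P_0 = D_1/(1+r)^1 + D_2/(1+r)^2 + D_3/(1+r)^3 + D_4/(1+r)^4 + D_5/(1+r)^5 + TV/(1+r)^5
    = 39281.03295 + 39665.79819 + 40054.33227 + 40446.67213 + 40842.85502 + 532488.72236 = 732779.41292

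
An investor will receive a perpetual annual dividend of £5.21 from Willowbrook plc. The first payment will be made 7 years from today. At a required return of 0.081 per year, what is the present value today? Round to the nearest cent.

Value at end of year 6: C / r = £5.21 / 0.081 = £64.3210
Discount to today: PV = £64.3210 / (1 + 0.081)^6 = £64.3210 / 1.595711 = £40.31

£40.31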